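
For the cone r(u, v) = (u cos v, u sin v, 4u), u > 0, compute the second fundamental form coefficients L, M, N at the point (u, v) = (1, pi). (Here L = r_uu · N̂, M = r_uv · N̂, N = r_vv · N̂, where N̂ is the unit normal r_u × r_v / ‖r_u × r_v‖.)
L = 0;  M = 0;  N = 4*sqrt(17)/17

Compute the unit normal N̂(u, v) = (-4*sqrt(17)*u*cos(v)/(17*Abs(u)), -4*sqrt(17)*u*sin(v)/(17*Abs(u)), sqrt(17)*u/(17*Abs(u))), and the second partials r_uu, r_uv, r_vv. Take dot products:
  L(u, v) = r_uu · N̂ = 0,
  M(u, v) = r_uv · N̂ = 0,
  N(u, v) = r_vv · N̂ = 4*sqrt(17)*u^2/(17*Abs(u)).
Evaluating at (u, v) = (1, pi):
  L = 0, M = 0, N = 4*sqrt(17)/17.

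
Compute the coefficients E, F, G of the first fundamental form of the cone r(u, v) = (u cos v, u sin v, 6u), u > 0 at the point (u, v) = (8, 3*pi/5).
E = 37;  F = 0;  G = 64

Partials: r_u = (cos(v), sin(v), 6), r_v = (-u*sin(v), u*cos(v), 0). As functions of (u, v):
  E = r_u · r_u = 37,
  F = r_u · r_v = 0,
  G = r_v · r_v = u^2.
Evaluating at (u, v) = (8, 3*pi/5): E = 37, F = 0, G = 64.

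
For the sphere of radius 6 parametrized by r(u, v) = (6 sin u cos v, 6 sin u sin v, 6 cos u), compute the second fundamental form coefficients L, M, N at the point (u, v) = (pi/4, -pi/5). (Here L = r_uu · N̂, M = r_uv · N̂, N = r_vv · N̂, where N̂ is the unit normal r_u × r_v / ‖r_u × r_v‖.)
L = -6;  M = 0;  N = -3

Compute the unit normal N̂(u, v) = (sin(u)^2*cos(v)/Abs(sin(u)), sin(u)^2*sin(v)/Abs(sin(u)), sin(2*u)/(2*Abs(sin(u)))), and the second partials r_uu, r_uv, r_vv. Take dot products:
  L(u, v) = r_uu · N̂ = -6*sin(u)/Abs(sin(u)),
  M(u, v) = r_uv · N̂ = 0,
  N(u, v) = r_vv · N̂ = -6*sin(u)^3/Abs(sin(u)).
Evaluating at (u, v) = (pi/4, -pi/5):
  L = -6, M = 0, N = -3.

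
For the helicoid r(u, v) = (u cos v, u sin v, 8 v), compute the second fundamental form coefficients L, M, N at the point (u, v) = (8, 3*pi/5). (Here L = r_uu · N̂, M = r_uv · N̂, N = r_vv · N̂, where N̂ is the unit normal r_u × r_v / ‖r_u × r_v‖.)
L = 0;  M = -sqrt(2)/2;  N = 0

Compute the unit normal N̂(u, v) = (8*sin(v)/sqrt(u^2 + 64), -8*cos(v)/sqrt(u^2 + 64), u/sqrt(u^2 + 64)), and the second partials r_uu, r_uv, r_vv. Take dot products:
  L(u, v) = r_uu · N̂ = 0,
  M(u, v) = r_uv · N̂ = -8/sqrt(u^2 + 64),
  N(u, v) = r_vv · N̂ = 0.
Evaluating at (u, v) = (8, 3*pi/5):
  L = 0, M = -sqrt(2)/2, N = 0.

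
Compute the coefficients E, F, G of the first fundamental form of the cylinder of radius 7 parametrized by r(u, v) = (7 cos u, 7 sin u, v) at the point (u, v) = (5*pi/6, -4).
E = 49;  F = 0;  G = 1

Partials: r_u = (-7*sin(u), 7*cos(u), 0), r_v = (0, 0, 1). As functions of (u, v):
  E = r_u · r_u = 49,
  F = r_u · r_v = 0,
  G = r_v · r_v = 1.
Evaluating at (u, v) = (5*pi/6, -4): E = 49, F = 0, G = 1.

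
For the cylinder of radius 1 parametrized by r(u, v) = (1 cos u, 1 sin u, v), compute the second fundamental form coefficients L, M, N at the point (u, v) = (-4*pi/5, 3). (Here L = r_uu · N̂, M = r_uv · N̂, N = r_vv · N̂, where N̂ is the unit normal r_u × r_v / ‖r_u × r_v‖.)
L = -1;  M = 0;  N = 0

Compute the unit normal N̂(u, v) = (cos(u), sin(u), 0), and the second partials r_uu, r_uv, r_vv. Take dot products:
  L(u, v) = r_uu · N̂ = -1,
  M(u, v) = r_uv · N̂ = 0,
  N(u, v) = r_vv · N̂ = 0.
Evaluating at (u, v) = (-4*pi/5, 3):
  L = -1, M = 0, N = 0.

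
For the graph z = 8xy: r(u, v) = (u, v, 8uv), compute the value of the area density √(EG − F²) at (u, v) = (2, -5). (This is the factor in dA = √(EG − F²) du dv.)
√(EG − F²)|_{(2, -5)} = sqrt(1857)

E = 64*v^2 + 1, F = 64*u*v, G = 64*u^2 + 1, so EG − F² = 64*u^2 + 64*v^2 + 1. Taking the positive square root: √(EG − F²) = sqrt(64*u^2 + 64*v^2 + 1). At (u, v) = (2, -5): sqrt(1857).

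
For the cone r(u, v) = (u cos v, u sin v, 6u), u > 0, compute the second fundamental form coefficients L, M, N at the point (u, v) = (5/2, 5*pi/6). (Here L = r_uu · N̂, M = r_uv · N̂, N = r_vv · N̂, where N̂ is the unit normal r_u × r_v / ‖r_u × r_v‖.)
L = 0;  M = 0;  N = 15*sqrt(37)/37

Compute the unit normal N̂(u, v) = (-6*sqrt(37)*u*cos(v)/(37*Abs(u)), -6*sqrt(37)*u*sin(v)/(37*Abs(u)), sqrt(37)*u/(37*Abs(u))), and the second partials r_uu, r_uv, r_vv. Take dot products:
  L(u, v) = r_uu · N̂ = 0,
  M(u, v) = r_uv · N̂ = 0,
  N(u, v) = r_vv · N̂ = 6*sqrt(37)*u^2/(37*Abs(u)).
Evaluating at (u, v) = (5/2, 5*pi/6):
  L = 0, M = 0, N = 15*sqrt(37)/37.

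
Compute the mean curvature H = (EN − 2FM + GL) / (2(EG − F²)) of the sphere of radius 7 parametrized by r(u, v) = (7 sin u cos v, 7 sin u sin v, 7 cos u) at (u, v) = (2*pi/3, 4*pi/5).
H = -1/7

With E = 49, F = 0, G = 49*sin(u)^2, L = -7*sin(u)/Abs(sin(u)), M = 0, N = -7*sin(u)^3/Abs(sin(u)), assemble
  H = (EN − 2FM + GL) / (2(EG − F²)) = -sin(u)/(7*Abs(sin(u))).
At (u, v) = (2*pi/3, 4*pi/5): H = -1/7.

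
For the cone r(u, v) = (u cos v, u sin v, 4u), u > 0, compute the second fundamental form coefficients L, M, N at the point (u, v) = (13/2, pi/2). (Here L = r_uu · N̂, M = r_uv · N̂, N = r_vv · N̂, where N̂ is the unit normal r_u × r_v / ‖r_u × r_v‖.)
L = 0;  M = 0;  N = 26*sqrt(17)/17

Compute the unit normal N̂(u, v) = (-4*sqrt(17)*u*cos(v)/(17*Abs(u)), -4*sqrt(17)*u*sin(v)/(17*Abs(u)), sqrt(17)*u/(17*Abs(u))), and the second partials r_uu, r_uv, r_vv. Take dot products:
  L(u, v) = r_uu · N̂ = 0,
  M(u, v) = r_uv · N̂ = 0,
  N(u, v) = r_vv · N̂ = 4*sqrt(17)*u^2/(17*Abs(u)).
Evaluating at (u, v) = (13/2, pi/2):
  L = 0, M = 0, N = 26*sqrt(17)/17.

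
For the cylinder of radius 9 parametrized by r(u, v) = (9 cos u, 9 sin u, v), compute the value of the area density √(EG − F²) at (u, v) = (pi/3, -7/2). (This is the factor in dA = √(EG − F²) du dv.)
√(EG − F²)|_{(pi/3, -7/2)} = 9

E = 81, F = 0, G = 1, so EG − F² = 81. Taking the positive square root: √(EG − F²) = 9. At (u, v) = (pi/3, -7/2): 9.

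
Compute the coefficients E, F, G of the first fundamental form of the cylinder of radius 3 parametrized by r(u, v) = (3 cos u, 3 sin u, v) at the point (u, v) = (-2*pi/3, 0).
E = 9;  F = 0;  G = 1

Partials: r_u = (-3*sin(u), 3*cos(u), 0), r_v = (0, 0, 1). As functions of (u, v):
  E = r_u · r_u = 9,
  F = r_u · r_v = 0,
  G = r_v · r_v = 1.
Evaluating at (u, v) = (-2*pi/3, 0): E = 9, F = 0, G = 1.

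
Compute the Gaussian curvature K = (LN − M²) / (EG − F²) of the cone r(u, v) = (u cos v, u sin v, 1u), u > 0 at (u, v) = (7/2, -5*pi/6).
K = 0

Coefficients of the first fundamental form: E = 2, F = 0, G = u^2.
Coefficients of the second fundamental form: L = 0, M = 0, N = sqrt(2)*u^2/(2*Abs(u)).
Assemble K = (LN − M²)/(EG − F²) = 0. At (u, v) = (7/2, -5*pi/6): K = 0.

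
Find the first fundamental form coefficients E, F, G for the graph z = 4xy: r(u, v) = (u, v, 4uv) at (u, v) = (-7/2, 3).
E = 145;  F = -168;  G = 197

Partials: r_u = (1, 0, 4*v), r_v = (0, 1, 4*u). As functions of (u, v):
  E = r_u · r_u = 16*v^2 + 1,
  F = r_u · r_v = 16*u*v,
  G = r_v · r_v = 16*u^2 + 1.
Evaluating at (u, v) = (-7/2, 3): E = 145, F = -168, G = 197.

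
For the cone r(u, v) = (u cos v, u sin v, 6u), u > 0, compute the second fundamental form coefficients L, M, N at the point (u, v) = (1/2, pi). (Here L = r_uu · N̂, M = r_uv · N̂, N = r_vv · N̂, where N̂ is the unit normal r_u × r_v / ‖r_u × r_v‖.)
L = 0;  M = 0;  N = 3*sqrt(37)/37

Compute the unit normal N̂(u, v) = (-6*sqrt(37)*u*cos(v)/(37*Abs(u)), -6*sqrt(37)*u*sin(v)/(37*Abs(u)), sqrt(37)*u/(37*Abs(u))), and the second partials r_uu, r_uv, r_vv. Take dot products:
  L(u, v) = r_uu · N̂ = 0,
  M(u, v) = r_uv · N̂ = 0,
  N(u, v) = r_vv · N̂ = 6*sqrt(37)*u^2/(37*Abs(u)).
Evaluating at (u, v) = (1/2, pi):
  L = 0, M = 0, N = 3*sqrt(37)/37.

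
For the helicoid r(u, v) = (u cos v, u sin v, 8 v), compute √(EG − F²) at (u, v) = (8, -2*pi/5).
√(EG − F²)|_{(8, -2*pi/5)} = 8*sqrt(2)

E = 1, F = 0, G = u^2 + 64; EG − F² = u^2 + 64; √(EG − F²) = sqrt(u^2 + 64). At the given point: 8*sqrt(2).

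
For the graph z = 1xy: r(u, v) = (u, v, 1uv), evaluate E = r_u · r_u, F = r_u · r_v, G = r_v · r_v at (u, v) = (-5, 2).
E = 5;  F = -10;  G = 26

Partials: r_u = (1, 0, v), r_v = (0, 1, u). As functions of (u, v):
  E = r_u · r_u = v^2 + 1,
  F = r_u · r_v = u*v,
  G = r_v · r_v = u^2 + 1.
Evaluating at (u, v) = (-5, 2): E = 5, F = -10, G = 26.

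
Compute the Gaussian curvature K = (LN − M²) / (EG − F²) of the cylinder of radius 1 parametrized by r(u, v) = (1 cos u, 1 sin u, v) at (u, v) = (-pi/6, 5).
K = 0

Coefficients of the first fundamental form: E = 1, F = 0, G = 1.
Coefficients of the second fundamental form: L = -1, M = 0, N = 0.
Assemble K = (LN − M²)/(EG − F²) = 0. At (u, v) = (-pi/6, 5): K = 0.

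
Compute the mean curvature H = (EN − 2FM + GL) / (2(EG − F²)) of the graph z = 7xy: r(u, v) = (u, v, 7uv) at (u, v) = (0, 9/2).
H = 0

With E = 49*v^2 + 1, F = 49*u*v, G = 49*u^2 + 1, L = 0, M = 7/sqrt(49*u^2 + 49*v^2 + 1), N = 0, assemble
  H = (EN − 2FM + GL) / (2(EG − F²)) = -343*u*v/(49*u^2 + 49*v^2 + 1)^(3/2).
At (u, v) = (0, 9/2): H = 0.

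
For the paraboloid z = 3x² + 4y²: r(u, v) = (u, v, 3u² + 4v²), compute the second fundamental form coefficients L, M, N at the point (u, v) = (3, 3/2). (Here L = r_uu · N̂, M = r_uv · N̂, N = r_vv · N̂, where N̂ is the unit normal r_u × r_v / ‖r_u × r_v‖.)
L = 6*sqrt(469)/469;  M = 0;  N = 8*sqrt(469)/469

Compute the unit normal N̂(u, v) = (-6*u/sqrt(36*u^2 + 64*v^2 + 1), -8*v/sqrt(36*u^2 + 64*v^2 + 1), 1/sqrt(36*u^2 + 64*v^2 + 1)), and the second partials r_uu, r_uv, r_vv. Take dot products:
  L(u, v) = r_uu · N̂ = 6/sqrt(36*u^2 + 64*v^2 + 1),
  M(u, v) = r_uv · N̂ = 0,
  N(u, v) = r_vv · N̂ = 8/sqrt(36*u^2 + 64*v^2 + 1).
Evaluating at (u, v) = (3, 3/2):
  L = 6*sqrt(469)/469, M = 0, N = 8*sqrt(469)/469.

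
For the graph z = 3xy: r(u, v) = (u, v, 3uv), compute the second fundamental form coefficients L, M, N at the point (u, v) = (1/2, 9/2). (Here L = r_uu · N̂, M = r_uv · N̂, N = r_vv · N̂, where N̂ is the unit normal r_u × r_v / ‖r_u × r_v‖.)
L = 0;  M = 3*sqrt(742)/371;  N = 0

Compute the unit normal N̂(u, v) = (-3*v/sqrt(9*u^2 + 9*v^2 + 1), -3*u/sqrt(9*u^2 + 9*v^2 + 1), 1/sqrt(9*u^2 + 9*v^2 + 1)), and the second partials r_uu, r_uv, r_vv. Take dot products:
  L(u, v) = r_uu · N̂ = 0,
  M(u, v) = r_uv · N̂ = 3/sqrt(9*u^2 + 9*v^2 + 1),
  N(u, v) = r_vv · N̂ = 0.
Evaluating at (u, v) = (1/2, 9/2):
  L = 0, M = 3*sqrt(742)/371, N = 0.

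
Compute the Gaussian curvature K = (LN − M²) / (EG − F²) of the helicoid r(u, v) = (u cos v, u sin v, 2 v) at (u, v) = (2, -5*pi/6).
K = -1/16

Coefficients of the first fundamental form: E = 1, F = 0, G = u^2 + 4.
Coefficients of the second fundamental form: L = 0, M = -2/sqrt(u^2 + 4), N = 0.
Assemble K = (LN − M²)/(EG − F²) = -4/(u^2 + 4)^2. At (u, v) = (2, -5*pi/6): K = -1/16.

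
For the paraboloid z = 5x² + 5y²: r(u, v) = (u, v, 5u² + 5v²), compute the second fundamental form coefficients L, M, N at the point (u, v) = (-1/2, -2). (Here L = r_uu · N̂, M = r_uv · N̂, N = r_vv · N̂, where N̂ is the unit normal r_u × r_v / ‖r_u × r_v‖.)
L = 5*sqrt(426)/213;  M = 0;  N = 5*sqrt(426)/213

Compute the unit normal N̂(u, v) = (-10*u/sqrt(100*u^2 + 100*v^2 + 1), -10*v/sqrt(100*u^2 + 100*v^2 + 1), 1/sqrt(100*u^2 + 100*v^2 + 1)), and the second partials r_uu, r_uv, r_vv. Take dot products:
  L(u, v) = r_uu · N̂ = 10/sqrt(100*u^2 + 100*v^2 + 1),
  M(u, v) = r_uv · N̂ = 0,
  N(u, v) = r_vv · N̂ = 10/sqrt(100*u^2 + 100*v^2 + 1).
Evaluating at (u, v) = (-1/2, -2):
  L = 5*sqrt(426)/213, M = 0, N = 5*sqrt(426)/213.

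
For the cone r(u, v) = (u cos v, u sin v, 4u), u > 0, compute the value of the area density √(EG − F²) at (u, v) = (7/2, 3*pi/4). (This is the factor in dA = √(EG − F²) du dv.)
√(EG − F²)|_{(7/2, 3*pi/4)} = 7*sqrt(17)/2

E = 17, F = 0, G = u^2, so EG − F² = 17*u^2. Taking the positive square root: √(EG − F²) = sqrt(17)*Abs(u). At (u, v) = (7/2, 3*pi/4): 7*sqrt(17)/2.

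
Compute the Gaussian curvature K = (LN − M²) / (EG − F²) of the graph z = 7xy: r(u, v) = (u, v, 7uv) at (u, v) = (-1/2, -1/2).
K = -196/2601

Coefficients of the first fundamental form: E = 49*v^2 + 1, F = 49*u*v, G = 49*u^2 + 1.
Coefficients of the second fundamental form: L = 0, M = 7/sqrt(49*u^2 + 49*v^2 + 1), N = 0.
Assemble K = (LN − M²)/(EG − F²) = -49/(2401*u^4 + 4802*u^2*v^2 + 98*u^2 + 2401*v^4 + 98*v^2 + 1). At (u, v) = (-1/2, -1/2): K = -196/2601.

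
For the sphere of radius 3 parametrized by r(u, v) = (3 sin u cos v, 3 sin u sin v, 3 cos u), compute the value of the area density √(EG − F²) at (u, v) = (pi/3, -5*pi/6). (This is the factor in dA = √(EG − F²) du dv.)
√(EG − F²)|_{(pi/3, -5*pi/6)} = 9*sqrt(3)/2

E = 9, F = 0, G = 9*sin(u)^2, so EG − F² = 81*sin(u)^2. Taking the positive square root: √(EG − F²) = 9*Abs(sin(u)). At (u, v) = (pi/3, -5*pi/6): 9*sqrt(3)/2.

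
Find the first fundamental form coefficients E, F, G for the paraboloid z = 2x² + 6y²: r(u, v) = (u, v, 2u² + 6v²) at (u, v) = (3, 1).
E = 145;  F = 144;  G = 145

Partials: r_u = (1, 0, 4*u), r_v = (0, 1, 12*v). As functions of (u, v):
  E = r_u · r_u = 16*u^2 + 1,
  F = r_u · r_v = 48*u*v,
  G = r_v · r_v = 144*v^2 + 1.
Evaluating at (u, v) = (3, 1): E = 145, F = 144, G = 145.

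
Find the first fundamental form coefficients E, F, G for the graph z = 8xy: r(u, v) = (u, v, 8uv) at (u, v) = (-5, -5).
E = 1601;  F = 1600;  G = 1601

Partials: r_u = (1, 0, 8*v), r_v = (0, 1, 8*u). As functions of (u, v):
  E = r_u · r_u = 64*v^2 + 1,
  F = r_u · r_v = 64*u*v,
  G = r_v · r_v = 64*u^2 + 1.
Evaluating at (u, v) = (-5, -5): E = 1601, F = 1600, G = 1601.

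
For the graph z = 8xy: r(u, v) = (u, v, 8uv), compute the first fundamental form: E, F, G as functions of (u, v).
E = 64*v^2 + 1;  F = 64*u*v;  G = 64*u^2 + 1

Compute partials: r_u = (1, 0, 8*v), r_v = (0, 1, 8*u). Then
  E = r_u · r_u = 64*v^2 + 1,
  F = r_u · r_v = 64*u*v,
  G = r_v · r_v = 64*u^2 + 1.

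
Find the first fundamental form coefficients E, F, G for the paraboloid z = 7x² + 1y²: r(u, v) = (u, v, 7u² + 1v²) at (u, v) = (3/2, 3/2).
E = 442;  F = 63;  G = 10

Partials: r_u = (1, 0, 14*u), r_v = (0, 1, 2*v). As functions of (u, v):
  E = r_u · r_u = 196*u^2 + 1,
  F = r_u · r_v = 28*u*v,
  G = r_v · r_v = 4*v^2 + 1.
Evaluating at (u, v) = (3/2, 3/2): E = 442, F = 63, G = 10.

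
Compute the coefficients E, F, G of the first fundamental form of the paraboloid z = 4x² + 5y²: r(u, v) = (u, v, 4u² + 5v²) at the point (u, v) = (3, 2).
E = 577;  F = 480;  G = 401

Partials: r_u = (1, 0, 8*u), r_v = (0, 1, 10*v). As functions of (u, v):
  E = r_u · r_u = 64*u^2 + 1,
  F = r_u · r_v = 80*u*v,
  G = r_v · r_v = 100*v^2 + 1.
Evaluating at (u, v) = (3, 2): E = 577, F = 480, G = 401.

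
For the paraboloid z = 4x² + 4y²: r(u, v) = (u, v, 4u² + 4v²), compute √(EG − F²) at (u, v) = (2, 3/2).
√(EG − F²)|_{(2, 3/2)} = sqrt(401)

E = 64*u^2 + 1, F = 64*u*v, G = 64*v^2 + 1; EG − F² = 64*u^2 + 64*v^2 + 1; √(EG − F²) = sqrt(64*u^2 + 64*v^2 + 1). At the given point: sqrt(401).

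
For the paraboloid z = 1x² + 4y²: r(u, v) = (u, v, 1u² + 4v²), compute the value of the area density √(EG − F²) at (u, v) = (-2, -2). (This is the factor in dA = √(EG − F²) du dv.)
√(EG − F²)|_{(-2, -2)} = sqrt(273)

E = 4*u^2 + 1, F = 16*u*v, G = 64*v^2 + 1, so EG − F² = 4*u^2 + 64*v^2 + 1. Taking the positive square root: √(EG − F²) = sqrt(4*u^2 + 64*v^2 + 1). At (u, v) = (-2, -2): sqrt(273).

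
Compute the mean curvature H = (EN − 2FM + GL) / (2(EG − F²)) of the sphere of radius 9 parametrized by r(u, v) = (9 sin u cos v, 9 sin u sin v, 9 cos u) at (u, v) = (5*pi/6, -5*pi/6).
H = -1/9

With E = 81, F = 0, G = 81*sin(u)^2, L = -9*sin(u)/Abs(sin(u)), M = 0, N = -9*sin(u)^3/Abs(sin(u)), assemble
  H = (EN − 2FM + GL) / (2(EG − F²)) = -sin(u)/(9*Abs(sin(u))).
At (u, v) = (5*pi/6, -5*pi/6): H = -1/9.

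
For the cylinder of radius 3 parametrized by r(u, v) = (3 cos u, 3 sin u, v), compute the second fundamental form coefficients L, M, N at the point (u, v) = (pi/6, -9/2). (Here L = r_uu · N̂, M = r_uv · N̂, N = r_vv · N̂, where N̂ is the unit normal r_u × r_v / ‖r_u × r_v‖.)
L = -3;  M = 0;  N = 0

Compute the unit normal N̂(u, v) = (cos(u), sin(u), 0), and the second partials r_uu, r_uv, r_vv. Take dot products:
  L(u, v) = r_uu · N̂ = -3,
  M(u, v) = r_uv · N̂ = 0,
  N(u, v) = r_vv · N̂ = 0.
Evaluating at (u, v) = (pi/6, -9/2):
  L = -3, M = 0, N = 0.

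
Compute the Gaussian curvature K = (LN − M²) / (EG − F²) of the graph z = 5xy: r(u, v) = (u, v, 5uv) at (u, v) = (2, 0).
K = -25/10201

Coefficients of the first fundamental form: E = 25*v^2 + 1, F = 25*u*v, G = 25*u^2 + 1.
Coefficients of the second fundamental form: L = 0, M = 5/sqrt(25*u^2 + 25*v^2 + 1), N = 0.
Assemble K = (LN − M²)/(EG − F²) = -25/(625*u^4 + 1250*u^2*v^2 + 50*u^2 + 625*v^4 + 50*v^2 + 1). At (u, v) = (2, 0): K = -25/10201.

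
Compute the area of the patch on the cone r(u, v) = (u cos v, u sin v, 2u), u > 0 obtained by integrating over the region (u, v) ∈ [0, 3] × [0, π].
Area = 9*sqrt(5)*pi/2

Area = ∫∫ √(EG − F²) du dv with √(EG − F²) = sqrt(5)*Abs(u). Integrating over [0, 3] × [0, π] gives 9*sqrt(5)*pi/2.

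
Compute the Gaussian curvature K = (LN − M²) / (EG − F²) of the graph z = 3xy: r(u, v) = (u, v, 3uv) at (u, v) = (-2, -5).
K = -9/68644

Coefficients of the first fundamental form: E = 9*v^2 + 1, F = 9*u*v, G = 9*u^2 + 1.
Coefficients of the second fundamental form: L = 0, M = 3/sqrt(9*u^2 + 9*v^2 + 1), N = 0.
Assemble K = (LN − M²)/(EG − F²) = -9/(81*u^4 + 162*u^2*v^2 + 18*u^2 + 81*v^4 + 18*v^2 + 1). At (u, v) = (-2, -5): K = -9/68644.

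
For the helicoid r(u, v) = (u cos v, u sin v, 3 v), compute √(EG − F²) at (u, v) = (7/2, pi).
√(EG − F²)|_{(7/2, pi)} = sqrt(85)/2

E = 1, F = 0, G = u^2 + 9; EG − F² = u^2 + 9; √(EG − F²) = sqrt(u^2 + 9). At the given point: sqrt(85)/2.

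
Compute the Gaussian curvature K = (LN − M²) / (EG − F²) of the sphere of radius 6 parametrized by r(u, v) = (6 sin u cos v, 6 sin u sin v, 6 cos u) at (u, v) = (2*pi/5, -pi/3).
K = 1/36

Coefficients of the first fundamental form: E = 36, F = 0, G = 36*sin(u)^2.
Coefficients of the second fundamental form: L = -6*sin(u)/Abs(sin(u)), M = 0, N = -6*sin(u)^3/Abs(sin(u)).
Assemble K = (LN − M²)/(EG − F²) = 1/36. At (u, v) = (2*pi/5, -pi/3): K = 1/36.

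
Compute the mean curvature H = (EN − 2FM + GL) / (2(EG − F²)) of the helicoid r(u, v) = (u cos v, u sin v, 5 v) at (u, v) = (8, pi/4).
H = 0

With E = 1, F = 0, G = u^2 + 25, L = 0, M = -5/sqrt(u^2 + 25), N = 0, assemble
  H = (EN − 2FM + GL) / (2(EG − F²)) = 0.
At (u, v) = (8, pi/4): H = 0.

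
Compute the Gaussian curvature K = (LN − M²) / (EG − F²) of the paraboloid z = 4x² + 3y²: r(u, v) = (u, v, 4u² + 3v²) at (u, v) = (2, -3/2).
K = 12/28561

Coefficients of the first fundamental form: E = 64*u^2 + 1, F = 48*u*v, G = 36*v^2 + 1.
Coefficients of the second fundamental form: L = 8/sqrt(64*u^2 + 36*v^2 + 1), M = 0, N = 6/sqrt(64*u^2 + 36*v^2 + 1).
Assemble K = (LN − M²)/(EG − F²) = 48/(4096*u^4 + 4608*u^2*v^2 + 128*u^2 + 1296*v^4 + 72*v^2 + 1). At (u, v) = (2, -3/2): K = 12/28561.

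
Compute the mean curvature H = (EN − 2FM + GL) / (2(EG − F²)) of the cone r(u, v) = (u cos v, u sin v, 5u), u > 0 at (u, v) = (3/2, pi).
H = 5*sqrt(26)/78

With E = 26, F = 0, G = u^2, L = 0, M = 0, N = 5*sqrt(26)*u^2/(26*Abs(u)), assemble
  H = (EN − 2FM + GL) / (2(EG − F²)) = 5*sqrt(26)/(52*Abs(u)).
At (u, v) = (3/2, pi): H = 5*sqrt(26)/78.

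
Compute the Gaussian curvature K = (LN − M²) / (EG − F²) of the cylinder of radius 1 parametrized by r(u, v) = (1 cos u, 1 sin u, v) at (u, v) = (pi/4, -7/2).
K = 0

Coefficients of the first fundamental form: E = 1, F = 0, G = 1.
Coefficients of the second fundamental form: L = -1, M = 0, N = 0.
Assemble K = (LN − M²)/(EG − F²) = 0. At (u, v) = (pi/4, -7/2): K = 0.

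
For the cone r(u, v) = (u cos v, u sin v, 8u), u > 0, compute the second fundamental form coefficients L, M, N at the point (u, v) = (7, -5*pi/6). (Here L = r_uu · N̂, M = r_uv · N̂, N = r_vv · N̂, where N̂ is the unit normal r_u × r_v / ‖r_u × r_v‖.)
L = 0;  M = 0;  N = 56*sqrt(65)/65

Compute the unit normal N̂(u, v) = (-8*sqrt(65)*u*cos(v)/(65*Abs(u)), -8*sqrt(65)*u*sin(v)/(65*Abs(u)), sqrt(65)*u/(65*Abs(u))), and the second partials r_uu, r_uv, r_vv. Take dot products:
  L(u, v) = r_uu · N̂ = 0,
  M(u, v) = r_uv · N̂ = 0,
  N(u, v) = r_vv · N̂ = 8*sqrt(65)*u^2/(65*Abs(u)).
Evaluating at (u, v) = (7, -5*pi/6):
  L = 0, M = 0, N = 56*sqrt(65)/65.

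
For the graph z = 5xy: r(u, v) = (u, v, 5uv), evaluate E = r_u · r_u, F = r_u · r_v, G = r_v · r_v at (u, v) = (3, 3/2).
E = 229/4;  F = 225/2;  G = 226

Partials: r_u = (1, 0, 5*v), r_v = (0, 1, 5*u). As functions of (u, v):
  E = r_u · r_u = 25*v^2 + 1,
  F = r_u · r_v = 25*u*v,
  G = r_v · r_v = 25*u^2 + 1.
Evaluating at (u, v) = (3, 3/2): E = 229/4, F = 225/2, G = 226.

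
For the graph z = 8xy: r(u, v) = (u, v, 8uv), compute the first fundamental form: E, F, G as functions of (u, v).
E = 64*v^2 + 1;  F = 64*u*v;  G = 64*u^2 + 1

Compute partials: r_u = (1, 0, 8*v), r_v = (0, 1, 8*u). Then
  E = r_u · r_u = 64*v^2 + 1,
  F = r_u · r_v = 64*u*v,
  G = r_v · r_v = 64*u^2 + 1.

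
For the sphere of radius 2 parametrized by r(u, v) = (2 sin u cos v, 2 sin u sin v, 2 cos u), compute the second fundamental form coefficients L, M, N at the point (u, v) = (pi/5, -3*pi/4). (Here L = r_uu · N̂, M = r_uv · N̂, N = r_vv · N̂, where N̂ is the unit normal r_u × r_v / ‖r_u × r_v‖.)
L = -2;  M = 0;  N = -5/4 + sqrt(5)/4

Compute the unit normal N̂(u, v) = (sin(u)^2*cos(v)/Abs(sin(u)), sin(u)^2*sin(v)/Abs(sin(u)), sin(2*u)/(2*Abs(sin(u)))), and the second partials r_uu, r_uv, r_vv. Take dot products:
  L(u, v) = r_uu · N̂ = -2*sin(u)/Abs(sin(u)),
  M(u, v) = r_uv · N̂ = 0,
  N(u, v) = r_vv · N̂ = -2*sin(u)^3/Abs(sin(u)).
Evaluating at (u, v) = (pi/5, -3*pi/4):
  L = -2, M = 0, N = -5/4 + sqrt(5)/4.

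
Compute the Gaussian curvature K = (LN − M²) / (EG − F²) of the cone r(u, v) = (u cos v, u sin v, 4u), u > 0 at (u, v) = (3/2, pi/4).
K = 0

Coefficients of the first fundamental form: E = 17, F = 0, G = u^2.
Coefficients of the second fundamental form: L = 0, M = 0, N = 4*sqrt(17)*u^2/(17*Abs(u)).
Assemble K = (LN − M²)/(EG − F²) = 0. At (u, v) = (3/2, pi/4): K = 0.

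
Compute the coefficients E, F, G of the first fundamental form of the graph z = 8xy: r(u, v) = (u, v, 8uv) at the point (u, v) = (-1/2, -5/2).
E = 401;  F = 80;  G = 17

Partials: r_u = (1, 0, 8*v), r_v = (0, 1, 8*u). As functions of (u, v):
  E = r_u · r_u = 64*v^2 + 1,
  F = r_u · r_v = 64*u*v,
  G = r_v · r_v = 64*u^2 + 1.
Evaluating at (u, v) = (-1/2, -5/2): E = 401, F = 80, G = 17.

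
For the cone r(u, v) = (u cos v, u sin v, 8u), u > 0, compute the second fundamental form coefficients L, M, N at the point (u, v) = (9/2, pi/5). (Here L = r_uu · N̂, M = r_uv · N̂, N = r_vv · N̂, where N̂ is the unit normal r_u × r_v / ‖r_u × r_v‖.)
L = 0;  M = 0;  N = 36*sqrt(65)/65

Compute the unit normal N̂(u, v) = (-8*sqrt(65)*u*cos(v)/(65*Abs(u)), -8*sqrt(65)*u*sin(v)/(65*Abs(u)), sqrt(65)*u/(65*Abs(u))), and the second partials r_uu, r_uv, r_vv. Take dot products:
  L(u, v) = r_uu · N̂ = 0,
  M(u, v) = r_uv · N̂ = 0,
  N(u, v) = r_vv · N̂ = 8*sqrt(65)*u^2/(65*Abs(u)).
Evaluating at (u, v) = (9/2, pi/5):
  L = 0, M = 0, N = 36*sqrt(65)/65.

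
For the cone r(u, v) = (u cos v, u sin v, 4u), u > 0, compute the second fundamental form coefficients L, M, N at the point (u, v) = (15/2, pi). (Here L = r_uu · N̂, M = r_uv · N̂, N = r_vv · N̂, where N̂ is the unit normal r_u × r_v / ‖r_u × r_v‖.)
L = 0;  M = 0;  N = 30*sqrt(17)/17

Compute the unit normal N̂(u, v) = (-4*sqrt(17)*u*cos(v)/(17*Abs(u)), -4*sqrt(17)*u*sin(v)/(17*Abs(u)), sqrt(17)*u/(17*Abs(u))), and the second partials r_uu, r_uv, r_vv. Take dot products:
  L(u, v) = r_uu · N̂ = 0,
  M(u, v) = r_uv · N̂ = 0,
  N(u, v) = r_vv · N̂ = 4*sqrt(17)*u^2/(17*Abs(u)).
Evaluating at (u, v) = (15/2, pi):
  L = 0, M = 0, N = 30*sqrt(17)/17.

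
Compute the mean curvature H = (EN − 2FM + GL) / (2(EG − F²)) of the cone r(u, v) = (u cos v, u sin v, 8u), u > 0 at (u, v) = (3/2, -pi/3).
H = 8*sqrt(65)/195

With E = 65, F = 0, G = u^2, L = 0, M = 0, N = 8*sqrt(65)*u^2/(65*Abs(u)), assemble
  H = (EN − 2FM + GL) / (2(EG − F²)) = 4*sqrt(65)/(65*Abs(u)).
At (u, v) = (3/2, -pi/3): H = 8*sqrt(65)/195.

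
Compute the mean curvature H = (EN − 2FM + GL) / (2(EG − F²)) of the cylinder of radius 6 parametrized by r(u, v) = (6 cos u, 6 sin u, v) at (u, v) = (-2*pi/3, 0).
H = -1/12

With E = 36, F = 0, G = 1, L = -6, M = 0, N = 0, assemble
  H = (EN − 2FM + GL) / (2(EG − F²)) = -1/12.
At (u, v) = (-2*pi/3, 0): H = -1/12.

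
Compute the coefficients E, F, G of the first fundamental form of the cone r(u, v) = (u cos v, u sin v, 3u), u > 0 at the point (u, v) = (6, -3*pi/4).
E = 10;  F = 0;  G = 36

Partials: r_u = (cos(v), sin(v), 3), r_v = (-u*sin(v), u*cos(v), 0). As functions of (u, v):
  E = r_u · r_u = 10,
  F = r_u · r_v = 0,
  G = r_v · r_v = u^2.
Evaluating at (u, v) = (6, -3*pi/4): E = 10, F = 0, G = 36.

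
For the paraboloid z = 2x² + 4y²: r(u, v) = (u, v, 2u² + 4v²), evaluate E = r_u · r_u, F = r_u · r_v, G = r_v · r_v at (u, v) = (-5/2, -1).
E = 101;  F = 80;  G = 65

Partials: r_u = (1, 0, 4*u), r_v = (0, 1, 8*v). As functions of (u, v):
  E = r_u · r_u = 16*u^2 + 1,
  F = r_u · r_v = 32*u*v,
  G = r_v · r_v = 64*v^2 + 1.
Evaluating at (u, v) = (-5/2, -1): E = 101, F = 80, G = 65.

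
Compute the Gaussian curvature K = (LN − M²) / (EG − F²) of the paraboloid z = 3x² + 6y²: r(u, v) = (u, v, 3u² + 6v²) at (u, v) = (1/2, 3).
K = 18/426409

Coefficients of the first fundamental form: E = 36*u^2 + 1, F = 72*u*v, G = 144*v^2 + 1.
Coefficients of the second fundamental form: L = 6/sqrt(36*u^2 + 144*v^2 + 1), M = 0, N = 12/sqrt(36*u^2 + 144*v^2 + 1).
Assemble K = (LN − M²)/(EG − F²) = 72/(1296*u^4 + 10368*u^2*v^2 + 72*u^2 + 20736*v^4 + 288*v^2 + 1). At (u, v) = (1/2, 3): K = 18/426409.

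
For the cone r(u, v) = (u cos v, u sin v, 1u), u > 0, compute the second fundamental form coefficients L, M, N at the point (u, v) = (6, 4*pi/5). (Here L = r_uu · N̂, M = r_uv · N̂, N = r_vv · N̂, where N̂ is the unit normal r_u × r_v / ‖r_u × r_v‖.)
L = 0;  M = 0;  N = 3*sqrt(2)

Compute the unit normal N̂(u, v) = (-sqrt(2)*u*cos(v)/(2*Abs(u)), -sqrt(2)*u*sin(v)/(2*Abs(u)), sqrt(2)*u/(2*Abs(u))), and the second partials r_uu, r_uv, r_vv. Take dot products:
  L(u, v) = r_uu · N̂ = 0,
  M(u, v) = r_uv · N̂ = 0,
  N(u, v) = r_vv · N̂ = sqrt(2)*u^2/(2*Abs(u)).
Evaluating at (u, v) = (6, 4*pi/5):
  L = 0, M = 0, N = 3*sqrt(2).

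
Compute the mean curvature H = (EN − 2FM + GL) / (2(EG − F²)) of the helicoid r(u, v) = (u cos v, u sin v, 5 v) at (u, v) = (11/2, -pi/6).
H = 0

With E = 1, F = 0, G = u^2 + 25, L = 0, M = -5/sqrt(u^2 + 25), N = 0, assemble
  H = (EN − 2FM + GL) / (2(EG − F²)) = 0.
At (u, v) = (11/2, -pi/6): H = 0.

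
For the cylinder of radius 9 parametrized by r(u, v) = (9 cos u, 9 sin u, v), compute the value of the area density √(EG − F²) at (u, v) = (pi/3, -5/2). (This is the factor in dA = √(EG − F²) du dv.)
√(EG − F²)|_{(pi/3, -5/2)} = 9

E = 81, F = 0, G = 1, so EG − F² = 81. Taking the positive square root: √(EG − F²) = 9. At (u, v) = (pi/3, -5/2): 9.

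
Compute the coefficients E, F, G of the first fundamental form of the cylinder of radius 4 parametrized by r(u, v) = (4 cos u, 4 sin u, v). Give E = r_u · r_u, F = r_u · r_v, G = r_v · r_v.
E = 16;  F = 0;  G = 1

Compute partials: r_u = (-4*sin(u), 4*cos(u), 0), r_v = (0, 0, 1). Then
  E = r_u · r_u = 16,
  F = r_u · r_v = 0,
  G = r_v · r_v = 1.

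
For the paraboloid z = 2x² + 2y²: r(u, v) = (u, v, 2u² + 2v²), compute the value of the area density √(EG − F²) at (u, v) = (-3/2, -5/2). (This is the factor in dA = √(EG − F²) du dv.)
√(EG − F²)|_{(-3/2, -5/2)} = sqrt(137)

E = 16*u^2 + 1, F = 16*u*v, G = 16*v^2 + 1, so EG − F² = 16*u^2 + 16*v^2 + 1. Taking the positive square root: √(EG − F²) = sqrt(16*u^2 + 16*v^2 + 1). At (u, v) = (-3/2, -5/2): sqrt(137).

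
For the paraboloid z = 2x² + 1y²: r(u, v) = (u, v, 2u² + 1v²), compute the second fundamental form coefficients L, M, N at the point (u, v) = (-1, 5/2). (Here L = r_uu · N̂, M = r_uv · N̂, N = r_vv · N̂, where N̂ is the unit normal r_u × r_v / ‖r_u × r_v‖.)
L = 2*sqrt(42)/21;  M = 0;  N = sqrt(42)/21

Compute the unit normal N̂(u, v) = (-4*u/sqrt(16*u^2 + 4*v^2 + 1), -2*v/sqrt(16*u^2 + 4*v^2 + 1), 1/sqrt(16*u^2 + 4*v^2 + 1)), and the second partials r_uu, r_uv, r_vv. Take dot products:
  L(u, v) = r_uu · N̂ = 4/sqrt(16*u^2 + 4*v^2 + 1),
  M(u, v) = r_uv · N̂ = 0,
  N(u, v) = r_vv · N̂ = 2/sqrt(16*u^2 + 4*v^2 + 1).
Evaluating at (u, v) = (-1, 5/2):
  L = 2*sqrt(42)/21, M = 0, N = sqrt(42)/21.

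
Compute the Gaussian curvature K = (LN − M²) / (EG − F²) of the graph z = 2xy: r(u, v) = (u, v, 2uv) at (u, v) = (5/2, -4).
K = -1/2025

Coefficients of the first fundamental form: E = 4*v^2 + 1, F = 4*u*v, G = 4*u^2 + 1.
Coefficients of the second fundamental form: L = 0, M = 2/sqrt(4*u^2 + 4*v^2 + 1), N = 0.
Assemble K = (LN − M²)/(EG − F²) = -4/(16*u^4 + 32*u^2*v^2 + 8*u^2 + 16*v^4 + 8*v^2 + 1). At (u, v) = (5/2, -4): K = -1/2025.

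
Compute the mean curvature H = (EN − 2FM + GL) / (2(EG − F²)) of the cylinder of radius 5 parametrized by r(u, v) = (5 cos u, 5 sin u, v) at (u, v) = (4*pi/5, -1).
H = -1/10

With E = 25, F = 0, G = 1, L = -5, M = 0, N = 0, assemble
  H = (EN − 2FM + GL) / (2(EG − F²)) = -1/10.
At (u, v) = (4*pi/5, -1): H = -1/10.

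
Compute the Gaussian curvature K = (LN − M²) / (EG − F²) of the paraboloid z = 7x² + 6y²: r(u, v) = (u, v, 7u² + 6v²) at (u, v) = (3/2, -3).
K = 42/755161

Coefficients of the first fundamental form: E = 196*u^2 + 1, F = 168*u*v, G = 144*v^2 + 1.
Coefficients of the second fundamental form: L = 14/sqrt(196*u^2 + 144*v^2 + 1), M = 0, N = 12/sqrt(196*u^2 + 144*v^2 + 1).
Assemble K = (LN − M²)/(EG − F²) = 168/(38416*u^4 + 56448*u^2*v^2 + 392*u^2 + 20736*v^4 + 288*v^2 + 1). At (u, v) = (3/2, -3): K = 42/755161.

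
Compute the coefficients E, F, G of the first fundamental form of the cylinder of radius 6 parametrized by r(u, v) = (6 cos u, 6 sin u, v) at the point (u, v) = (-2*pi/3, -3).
E = 36;  F = 0;  G = 1

Partials: r_u = (-6*sin(u), 6*cos(u), 0), r_v = (0, 0, 1). As functions of (u, v):
  E = r_u · r_u = 36,
  F = r_u · r_v = 0,
  G = r_v · r_v = 1.
Evaluating at (u, v) = (-2*pi/3, -3): E = 36, F = 0, G = 1.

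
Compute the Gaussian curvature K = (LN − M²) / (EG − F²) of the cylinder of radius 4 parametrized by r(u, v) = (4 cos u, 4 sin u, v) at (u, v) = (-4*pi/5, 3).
K = 0

Coefficients of the first fundamental form: E = 16, F = 0, G = 1.
Coefficients of the second fundamental form: L = -4, M = 0, N = 0.
Assemble K = (LN − M²)/(EG − F²) = 0. At (u, v) = (-4*pi/5, 3): K = 0.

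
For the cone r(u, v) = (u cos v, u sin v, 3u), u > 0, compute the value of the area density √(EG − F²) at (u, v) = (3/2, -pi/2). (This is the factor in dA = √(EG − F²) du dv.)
√(EG − F²)|_{(3/2, -pi/2)} = 3*sqrt(10)/2

E = 10, F = 0, G = u^2, so EG − F² = 10*u^2. Taking the positive square root: √(EG − F²) = sqrt(10)*Abs(u). At (u, v) = (3/2, -pi/2): 3*sqrt(10)/2.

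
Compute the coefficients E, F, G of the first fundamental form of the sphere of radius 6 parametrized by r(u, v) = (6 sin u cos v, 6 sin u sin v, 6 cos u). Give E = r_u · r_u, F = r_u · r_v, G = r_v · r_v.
E = 36;  F = 0;  G = 36*sin(u)^2

Compute partials: r_u = (6*cos(u)*cos(v), 6*sin(v)*cos(u), -6*sin(u)), r_v = (-6*sin(u)*sin(v), 6*sin(u)*cos(v), 0). Then
  E = r_u · r_u = 36,
  F = r_u · r_v = 0,
  G = r_v · r_v = 36*sin(u)^2.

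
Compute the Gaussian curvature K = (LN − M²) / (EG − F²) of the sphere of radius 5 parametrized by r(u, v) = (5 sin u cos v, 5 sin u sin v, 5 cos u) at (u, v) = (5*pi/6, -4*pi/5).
K = 1/25

Coefficients of the first fundamental form: E = 25, F = 0, G = 25*sin(u)^2.
Coefficients of the second fundamental form: L = -5*sin(u)/Abs(sin(u)), M = 0, N = -5*sin(u)^3/Abs(sin(u)).
Assemble K = (LN − M²)/(EG − F²) = 1/25. At (u, v) = (5*pi/6, -4*pi/5): K = 1/25.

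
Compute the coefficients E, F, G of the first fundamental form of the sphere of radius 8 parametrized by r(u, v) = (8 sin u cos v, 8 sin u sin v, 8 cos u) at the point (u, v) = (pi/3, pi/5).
E = 64;  F = 0;  G = 48

Partials: r_u = (8*cos(u)*cos(v), 8*sin(v)*cos(u), -8*sin(u)), r_v = (-8*sin(u)*sin(v), 8*sin(u)*cos(v), 0). As functions of (u, v):
  E = r_u · r_u = 64,
  F = r_u · r_v = 0,
  G = r_v · r_v = 64*sin(u)^2.
Evaluating at (u, v) = (pi/3, pi/5): E = 64, F = 0, G = 48.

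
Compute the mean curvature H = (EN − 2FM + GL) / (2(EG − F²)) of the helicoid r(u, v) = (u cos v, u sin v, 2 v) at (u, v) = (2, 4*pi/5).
H = 0

With E = 1, F = 0, G = u^2 + 4, L = 0, M = -2/sqrt(u^2 + 4), N = 0, assemble
  H = (EN − 2FM + GL) / (2(EG − F²)) = 0.
At (u, v) = (2, 4*pi/5): H = 0.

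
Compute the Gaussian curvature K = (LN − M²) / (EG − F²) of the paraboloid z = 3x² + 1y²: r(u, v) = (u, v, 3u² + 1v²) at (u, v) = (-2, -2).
K = 12/25921

Coefficients of the first fundamental form: E = 36*u^2 + 1, F = 12*u*v, G = 4*v^2 + 1.
Coefficients of the second fundamental form: L = 6/sqrt(36*u^2 + 4*v^2 + 1), M = 0, N = 2/sqrt(36*u^2 + 4*v^2 + 1).
Assemble K = (LN − M²)/(EG − F²) = 12/(1296*u^4 + 288*u^2*v^2 + 72*u^2 + 16*v^4 + 8*v^2 + 1). At (u, v) = (-2, -2): K = 12/25921.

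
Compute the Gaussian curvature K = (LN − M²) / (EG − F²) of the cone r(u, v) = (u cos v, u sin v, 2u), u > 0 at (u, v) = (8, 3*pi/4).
K = 0

Coefficients of the first fundamental form: E = 5, F = 0, G = u^2.
Coefficients of the second fundamental form: L = 0, M = 0, N = 2*sqrt(5)*u^2/(5*Abs(u)).
Assemble K = (LN − M²)/(EG − F²) = 0. At (u, v) = (8, 3*pi/4): K = 0.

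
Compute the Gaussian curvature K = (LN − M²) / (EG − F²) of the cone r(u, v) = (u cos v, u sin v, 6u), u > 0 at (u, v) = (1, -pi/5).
K = 0

Coefficients of the first fundamental form: E = 37, F = 0, G = u^2.
Coefficients of the second fundamental form: L = 0, M = 0, N = 6*sqrt(37)*u^2/(37*Abs(u)).
Assemble K = (LN − M²)/(EG − F²) = 0. At (u, v) = (1, -pi/5): K = 0.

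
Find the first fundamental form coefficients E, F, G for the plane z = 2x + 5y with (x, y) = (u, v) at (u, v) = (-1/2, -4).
E = 5;  F = 10;  G = 26

Partials: r_u = (1, 0, 2), r_v = (0, 1, 5). As functions of (u, v):
  E = r_u · r_u = 5,
  F = r_u · r_v = 10,
  G = r_v · r_v = 26.
Evaluating at (u, v) = (-1/2, -4): E = 5, F = 10, G = 26.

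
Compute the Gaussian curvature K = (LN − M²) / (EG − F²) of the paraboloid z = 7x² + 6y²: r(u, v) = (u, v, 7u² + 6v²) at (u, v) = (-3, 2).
K = 168/5480281

Coefficients of the first fundamental form: E = 196*u^2 + 1, F = 168*u*v, G = 144*v^2 + 1.
Coefficients of the second fundamental form: L = 14/sqrt(196*u^2 + 144*v^2 + 1), M = 0, N = 12/sqrt(196*u^2 + 144*v^2 + 1).
Assemble K = (LN − M²)/(EG − F²) = 168/(38416*u^4 + 56448*u^2*v^2 + 392*u^2 + 20736*v^4 + 288*v^2 + 1). At (u, v) = (-3, 2): K = 168/5480281.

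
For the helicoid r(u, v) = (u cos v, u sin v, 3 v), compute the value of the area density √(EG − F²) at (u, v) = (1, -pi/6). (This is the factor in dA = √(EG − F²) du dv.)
√(EG − F²)|_{(1, -pi/6)} = sqrt(10)

E = 1, F = 0, G = u^2 + 9, so EG − F² = u^2 + 9. Taking the positive square root: √(EG − F²) = sqrt(u^2 + 9). At (u, v) = (1, -pi/6): sqrt(10).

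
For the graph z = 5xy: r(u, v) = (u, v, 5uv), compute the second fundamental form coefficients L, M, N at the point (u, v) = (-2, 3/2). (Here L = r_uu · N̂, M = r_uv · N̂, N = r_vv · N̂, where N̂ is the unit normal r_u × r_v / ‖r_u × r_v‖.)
L = 0;  M = 10*sqrt(629)/629;  N = 0

Compute the unit normal N̂(u, v) = (-5*v/sqrt(25*u^2 + 25*v^2 + 1), -5*u/sqrt(25*u^2 + 25*v^2 + 1), 1/sqrt(25*u^2 + 25*v^2 + 1)), and the second partials r_uu, r_uv, r_vv. Take dot products:
  L(u, v) = r_uu · N̂ = 0,
  M(u, v) = r_uv · N̂ = 5/sqrt(25*u^2 + 25*v^2 + 1),
  N(u, v) = r_vv · N̂ = 0.
Evaluating at (u, v) = (-2, 3/2):
  L = 0, M = 10*sqrt(629)/629, N = 0.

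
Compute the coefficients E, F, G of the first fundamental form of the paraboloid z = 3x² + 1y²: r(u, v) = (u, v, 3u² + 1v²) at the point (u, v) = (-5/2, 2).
E = 226;  F = -60;  G = 17

Partials: r_u = (1, 0, 6*u), r_v = (0, 1, 2*v). As functions of (u, v):
  E = r_u · r_u = 36*u^2 + 1,
  F = r_u · r_v = 12*u*v,
  G = r_v · r_v = 4*v^2 + 1.
Evaluating at (u, v) = (-5/2, 2): E = 226, F = -60, G = 17.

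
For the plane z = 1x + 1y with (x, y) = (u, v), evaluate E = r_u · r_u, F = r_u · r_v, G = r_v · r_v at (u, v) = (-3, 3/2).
E = 2;  F = 1;  G = 2

Partials: r_u = (1, 0, 1), r_v = (0, 1, 1). As functions of (u, v):
  E = r_u · r_u = 2,
  F = r_u · r_v = 1,
  G = r_v · r_v = 2.
Evaluating at (u, v) = (-3, 3/2): E = 2, F = 1, G = 2.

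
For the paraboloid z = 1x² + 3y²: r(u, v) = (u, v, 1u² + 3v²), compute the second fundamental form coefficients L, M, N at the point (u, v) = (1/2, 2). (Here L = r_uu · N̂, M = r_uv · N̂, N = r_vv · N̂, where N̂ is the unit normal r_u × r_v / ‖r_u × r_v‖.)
L = sqrt(146)/73;  M = 0;  N = 3*sqrt(146)/73

Compute the unit normal N̂(u, v) = (-2*u/sqrt(4*u^2 + 36*v^2 + 1), -6*v/sqrt(4*u^2 + 36*v^2 + 1), 1/sqrt(4*u^2 + 36*v^2 + 1)), and the second partials r_uu, r_uv, r_vv. Take dot products:
  L(u, v) = r_uu · N̂ = 2/sqrt(4*u^2 + 36*v^2 + 1),
  M(u, v) = r_uv · N̂ = 0,
  N(u, v) = r_vv · N̂ = 6/sqrt(4*u^2 + 36*v^2 + 1).
Evaluating at (u, v) = (1/2, 2):
  L = sqrt(146)/73, M = 0, N = 3*sqrt(146)/73.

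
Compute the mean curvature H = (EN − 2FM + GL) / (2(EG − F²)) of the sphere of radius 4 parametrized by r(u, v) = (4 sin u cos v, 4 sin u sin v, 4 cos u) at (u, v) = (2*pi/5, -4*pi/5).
H = -1/4

With E = 16, F = 0, G = 16*sin(u)^2, L = -4*sin(u)/Abs(sin(u)), M = 0, N = -4*sin(u)^3/Abs(sin(u)), assemble
  H = (EN − 2FM + GL) / (2(EG − F²)) = -sin(u)/(4*Abs(sin(u))).
At (u, v) = (2*pi/5, -4*pi/5): H = -1/4.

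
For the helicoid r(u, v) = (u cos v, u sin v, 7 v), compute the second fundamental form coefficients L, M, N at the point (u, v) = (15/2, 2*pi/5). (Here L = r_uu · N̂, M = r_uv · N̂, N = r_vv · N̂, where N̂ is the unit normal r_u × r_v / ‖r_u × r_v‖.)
L = 0;  M = -14*sqrt(421)/421;  N = 0

Compute the unit normal N̂(u, v) = (7*sin(v)/sqrt(u^2 + 49), -7*cos(v)/sqrt(u^2 + 49), u/sqrt(u^2 + 49)), and the second partials r_uu, r_uv, r_vv. Take dot products:
  L(u, v) = r_uu · N̂ = 0,
  M(u, v) = r_uv · N̂ = -7/sqrt(u^2 + 49),
  N(u, v) = r_vv · N̂ = 0.
Evaluating at (u, v) = (15/2, 2*pi/5):
  L = 0, M = -14*sqrt(421)/421, N = 0.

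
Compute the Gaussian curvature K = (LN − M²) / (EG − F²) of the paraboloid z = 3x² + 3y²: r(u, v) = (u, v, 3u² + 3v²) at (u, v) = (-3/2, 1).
K = 9/3481

Coefficients of the first fundamental form: E = 36*u^2 + 1, F = 36*u*v, G = 36*v^2 + 1.
Coefficients of the second fundamental form: L = 6/sqrt(36*u^2 + 36*v^2 + 1), M = 0, N = 6/sqrt(36*u^2 + 36*v^2 + 1).
Assemble K = (LN − M²)/(EG − F²) = 36/(1296*u^4 + 2592*u^2*v^2 + 72*u^2 + 1296*v^4 + 72*v^2 + 1). At (u, v) = (-3/2, 1): K = 9/3481.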